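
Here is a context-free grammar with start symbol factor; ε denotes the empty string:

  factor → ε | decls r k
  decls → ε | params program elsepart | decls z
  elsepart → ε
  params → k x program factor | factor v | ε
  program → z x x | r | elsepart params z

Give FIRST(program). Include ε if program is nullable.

program → z x x contributes {z}.
program → r contributes {r}.
From program → elsepart params z: elsepart, params nullable, take FIRST(elsepart) ∪ FIRST(params) ∪ {z} = { k, r, v, z }.
Union: FIRST(program) = { k, r, v, z }.

{ k, r, v, z }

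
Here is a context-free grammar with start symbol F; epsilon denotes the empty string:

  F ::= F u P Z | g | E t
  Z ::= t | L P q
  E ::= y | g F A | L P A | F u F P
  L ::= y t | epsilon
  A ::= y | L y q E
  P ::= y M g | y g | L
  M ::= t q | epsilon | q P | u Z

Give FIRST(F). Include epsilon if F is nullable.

From F ::= F u P Z: add FIRST(F) = { g, y }.
F ::= g contributes {g}.
From F ::= E t: add FIRST(E) = { g, y }.
Union: FIRST(F) = { g, y }.

{ g, y }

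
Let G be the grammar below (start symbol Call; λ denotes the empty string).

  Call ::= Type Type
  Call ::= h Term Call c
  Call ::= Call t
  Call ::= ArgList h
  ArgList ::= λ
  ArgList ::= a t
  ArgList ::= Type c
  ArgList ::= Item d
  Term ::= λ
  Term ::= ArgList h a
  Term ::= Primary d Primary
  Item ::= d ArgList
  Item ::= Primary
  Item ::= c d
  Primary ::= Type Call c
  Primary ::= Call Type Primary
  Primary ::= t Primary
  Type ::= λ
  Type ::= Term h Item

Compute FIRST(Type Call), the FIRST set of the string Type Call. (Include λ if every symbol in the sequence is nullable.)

{ a, c, d, h, t, λ }

Add FIRST(Type)\{λ} = { a, c, d, h, t }; Type is nullable, continue.
Add FIRST(Call)\{λ} = { a, c, d, h, t }; Call is nullable, continue.
Every symbol is nullable, so include λ.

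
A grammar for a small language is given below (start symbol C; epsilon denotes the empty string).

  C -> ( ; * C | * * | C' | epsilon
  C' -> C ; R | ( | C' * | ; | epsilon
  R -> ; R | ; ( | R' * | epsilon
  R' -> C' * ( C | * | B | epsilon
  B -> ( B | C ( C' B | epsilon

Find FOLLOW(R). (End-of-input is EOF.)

{ EOF, (, *, ; }

In C' -> C ; R: R is at the end, add FOLLOW(C') = { EOF, (, *, ; }.
In R -> ; R: R is at the end, add FOLLOW(R) = { EOF, (, *, ; }.
Union: FOLLOW(R) = { EOF, (, *, ; }.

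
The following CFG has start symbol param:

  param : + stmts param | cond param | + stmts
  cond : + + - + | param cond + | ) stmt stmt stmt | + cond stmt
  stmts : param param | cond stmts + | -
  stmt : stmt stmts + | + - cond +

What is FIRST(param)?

{ ), + }

param : + stmts param contributes {+}.
From param : cond param: add FIRST(cond) = { ), + }.
param : + stmts contributes {+}.
Union: FIRST(param) = { ), + }.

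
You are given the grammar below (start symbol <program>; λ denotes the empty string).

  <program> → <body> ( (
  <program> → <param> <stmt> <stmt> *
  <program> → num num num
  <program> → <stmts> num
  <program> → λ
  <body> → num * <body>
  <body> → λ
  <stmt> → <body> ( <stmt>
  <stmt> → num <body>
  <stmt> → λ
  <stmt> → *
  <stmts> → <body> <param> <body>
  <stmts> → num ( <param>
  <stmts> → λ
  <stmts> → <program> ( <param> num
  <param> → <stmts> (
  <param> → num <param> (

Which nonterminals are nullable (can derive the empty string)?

{ <body>, <program>, <stmt>, <stmts> }

Directly nullable (have an λ-production): <program>, <body>, <stmt>, <stmts>.
No other nonterminal has a production whose RHS symbols are all nullable.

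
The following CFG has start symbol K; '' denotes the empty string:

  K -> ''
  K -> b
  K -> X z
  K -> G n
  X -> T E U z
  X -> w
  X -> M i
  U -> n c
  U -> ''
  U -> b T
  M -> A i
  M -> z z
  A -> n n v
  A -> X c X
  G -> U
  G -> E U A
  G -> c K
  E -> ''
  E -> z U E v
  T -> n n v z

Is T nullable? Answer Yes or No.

No

Nullable nonterminals: E, G, K, U.
No production of T has an RHS whose symbols are all nullable, so T is not nullable.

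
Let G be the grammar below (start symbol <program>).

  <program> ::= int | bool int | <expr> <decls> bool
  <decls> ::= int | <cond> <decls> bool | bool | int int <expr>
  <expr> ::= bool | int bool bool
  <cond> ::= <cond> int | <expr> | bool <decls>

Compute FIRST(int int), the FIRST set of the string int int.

int is a terminal; add {int} and stop.

{ int }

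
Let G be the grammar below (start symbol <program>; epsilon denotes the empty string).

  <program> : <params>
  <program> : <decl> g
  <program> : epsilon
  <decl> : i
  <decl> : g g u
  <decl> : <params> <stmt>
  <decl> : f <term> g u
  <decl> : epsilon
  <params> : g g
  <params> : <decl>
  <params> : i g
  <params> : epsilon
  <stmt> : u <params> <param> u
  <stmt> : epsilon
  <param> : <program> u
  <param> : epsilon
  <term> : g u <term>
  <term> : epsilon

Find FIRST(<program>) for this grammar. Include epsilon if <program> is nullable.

{ f, g, i, u, epsilon }

From <program> : <params>: add FIRST(<params>) = { f, g, i, u, epsilon } (including epsilon since <params> is nullable).
From <program> : <decl> g: <decl> nullable, take FIRST(<decl>) ∪ {g} = { f, g, i, u }.
<program> : epsilon contributes epsilon.
Union: FIRST(<program>) = { f, g, i, u, epsilon }.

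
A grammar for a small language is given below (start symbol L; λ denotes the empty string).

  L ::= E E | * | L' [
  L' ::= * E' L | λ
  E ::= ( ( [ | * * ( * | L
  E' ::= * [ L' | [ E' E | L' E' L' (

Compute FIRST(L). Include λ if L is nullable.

From L ::= E E: add FIRST(E) = { (, *, [ }.
L ::= * contributes {*}.
From L ::= L' [: L' nullable, take FIRST(L') ∪ {[} = { *, [ }.
Union: FIRST(L) = { (, *, [ }.

{ (, *, [ }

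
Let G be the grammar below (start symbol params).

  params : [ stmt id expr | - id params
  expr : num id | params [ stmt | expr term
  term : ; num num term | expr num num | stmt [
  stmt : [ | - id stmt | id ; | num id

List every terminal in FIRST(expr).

{ -, [, num }

expr : num id contributes {num}.
From expr : params [ stmt: add FIRST(params) = { -, [ }.
From expr : expr term: add FIRST(expr) = { -, [, num }.
Union: FIRST(expr) = { -, [, num }.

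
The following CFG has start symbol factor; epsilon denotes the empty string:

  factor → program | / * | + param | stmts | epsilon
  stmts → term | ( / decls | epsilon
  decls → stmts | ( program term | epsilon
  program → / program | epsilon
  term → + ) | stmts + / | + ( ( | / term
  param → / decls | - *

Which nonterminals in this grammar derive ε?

{ decls, factor, program, stmts }

Directly nullable (have an epsilon-production): factor, stmts, decls, program.
No other nonterminal has a production whose RHS symbols are all nullable.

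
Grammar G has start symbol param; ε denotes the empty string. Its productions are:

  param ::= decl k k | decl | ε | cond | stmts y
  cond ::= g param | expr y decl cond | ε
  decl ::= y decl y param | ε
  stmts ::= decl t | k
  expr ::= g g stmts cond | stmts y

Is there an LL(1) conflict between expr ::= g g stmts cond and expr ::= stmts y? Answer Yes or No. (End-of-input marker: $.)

FIRST(g g stmts cond) = { g } and FIRST(stmts y) = { k, t, y }.
The FIRST sets are disjoint and neither alternative is nullable — no conflict.

No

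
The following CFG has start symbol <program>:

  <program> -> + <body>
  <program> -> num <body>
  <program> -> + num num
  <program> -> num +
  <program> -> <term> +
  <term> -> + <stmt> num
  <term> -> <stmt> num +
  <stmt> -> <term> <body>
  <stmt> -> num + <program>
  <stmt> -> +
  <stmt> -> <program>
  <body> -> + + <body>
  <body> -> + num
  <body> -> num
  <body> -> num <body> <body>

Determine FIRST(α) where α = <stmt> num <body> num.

Add FIRST(<stmt>) = { +, num }; <stmt> is not nullable, stop.

{ +, num }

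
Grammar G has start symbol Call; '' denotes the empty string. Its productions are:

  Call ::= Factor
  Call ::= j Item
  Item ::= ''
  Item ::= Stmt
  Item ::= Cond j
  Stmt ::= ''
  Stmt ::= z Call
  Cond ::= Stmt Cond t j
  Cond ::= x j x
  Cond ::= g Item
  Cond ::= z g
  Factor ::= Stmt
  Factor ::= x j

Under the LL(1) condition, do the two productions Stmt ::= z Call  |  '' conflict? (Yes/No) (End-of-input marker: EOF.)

FIRST(z Call) = { z } and FIRST('') = { '' }.
The second alternative is nullable and FOLLOW(Stmt) = { EOF, g, j, t, x, z } shares z with FIRST of the first — conflict.

Yes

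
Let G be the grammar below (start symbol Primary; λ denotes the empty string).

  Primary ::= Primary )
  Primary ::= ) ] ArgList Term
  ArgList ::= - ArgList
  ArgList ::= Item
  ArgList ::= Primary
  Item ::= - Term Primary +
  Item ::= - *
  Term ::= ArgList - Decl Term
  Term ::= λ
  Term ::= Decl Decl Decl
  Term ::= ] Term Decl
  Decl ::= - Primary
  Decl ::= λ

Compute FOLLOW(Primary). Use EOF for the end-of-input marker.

{ EOF, ), +, -, ] }

Primary is the start symbol, so EOF ∈ FOLLOW(Primary).
In Primary ::= Primary ): add FIRST()) = { ) }.
In ArgList ::= Primary: Primary is at the end, add FOLLOW(ArgList) = { EOF, ), +, -, ] }.
In Item ::= - Term Primary +: add FIRST(+) = { + }.
In Decl ::= - Primary: Primary is at the end, add FOLLOW(Decl) = { EOF, ), +, -, ] }.
Union: FOLLOW(Primary) = { EOF, ), +, -, ] }.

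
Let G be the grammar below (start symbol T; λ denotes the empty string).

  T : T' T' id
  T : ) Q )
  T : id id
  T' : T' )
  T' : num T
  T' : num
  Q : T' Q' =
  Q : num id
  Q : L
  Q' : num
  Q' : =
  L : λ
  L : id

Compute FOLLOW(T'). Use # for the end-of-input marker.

{ ), =, id, num }

In T : T' T' id: add FIRST(T' id) = { num }.
In T : T' T' id: add FIRST(id) = { id }.
In T' : T' ): add FIRST()) = { ) }.
In Q : T' Q' =: add FIRST(Q' =) = { =, num }.
Union: FOLLOW(T') = { ), =, id, num }.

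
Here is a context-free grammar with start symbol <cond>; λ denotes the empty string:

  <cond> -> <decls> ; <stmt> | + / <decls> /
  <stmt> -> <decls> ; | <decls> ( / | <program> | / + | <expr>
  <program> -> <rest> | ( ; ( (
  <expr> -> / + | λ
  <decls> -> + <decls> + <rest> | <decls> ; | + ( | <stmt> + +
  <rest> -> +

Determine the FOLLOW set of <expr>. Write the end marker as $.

{ $, + }

In <stmt> -> <expr>: <expr> is at the end, add FOLLOW(<stmt>) = { $, + }.
Union: FOLLOW(<expr>) = { $, + }.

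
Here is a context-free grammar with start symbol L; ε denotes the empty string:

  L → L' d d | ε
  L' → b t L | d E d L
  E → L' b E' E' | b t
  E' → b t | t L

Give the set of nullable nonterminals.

{ L }

Directly nullable (have an ε-production): L.
No other nonterminal has a production whose RHS symbols are all nullable.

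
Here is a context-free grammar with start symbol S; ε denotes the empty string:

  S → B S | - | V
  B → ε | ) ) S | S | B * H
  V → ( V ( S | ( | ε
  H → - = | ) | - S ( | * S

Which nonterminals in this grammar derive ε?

{ B, S, V }

Directly nullable (have an ε-production): B, V.
S → B S with every symbol nullable, so S is nullable.
No other nonterminal has a production whose RHS symbols are all nullable.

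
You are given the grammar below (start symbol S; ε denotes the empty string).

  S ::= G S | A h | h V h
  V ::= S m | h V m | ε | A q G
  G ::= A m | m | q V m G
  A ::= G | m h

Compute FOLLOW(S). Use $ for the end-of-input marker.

{ $, m }

S is the start symbol, so $ ∈ FOLLOW(S).
In S ::= G S: S is at the end, add FOLLOW(S) = { $, m }.
In V ::= S m: add FIRST(m) = { m }.
Union: FOLLOW(S) = { $, m }.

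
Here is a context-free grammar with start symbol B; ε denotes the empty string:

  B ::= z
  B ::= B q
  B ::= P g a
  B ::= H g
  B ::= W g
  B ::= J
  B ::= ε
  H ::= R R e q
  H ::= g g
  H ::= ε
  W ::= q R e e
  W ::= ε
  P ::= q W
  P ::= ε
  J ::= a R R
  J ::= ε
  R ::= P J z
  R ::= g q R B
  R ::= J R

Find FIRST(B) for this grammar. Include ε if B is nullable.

B ::= z contributes {z}.
From B ::= B q: B nullable, take FIRST(B) ∪ {q} = { a, g, q, z }.
From B ::= P g a: P nullable, take FIRST(P) ∪ {g} = { g, q }.
From B ::= H g: H nullable, take FIRST(H) ∪ {g} = { a, g, q, z }.
From B ::= W g: W nullable, take FIRST(W) ∪ {g} = { g, q }.
From B ::= J: add FIRST(J) = { a, ε } (including ε since J is nullable).
B ::= ε contributes ε.
Union: FIRST(B) = { a, g, q, z, ε }.

{ a, g, q, z, ε }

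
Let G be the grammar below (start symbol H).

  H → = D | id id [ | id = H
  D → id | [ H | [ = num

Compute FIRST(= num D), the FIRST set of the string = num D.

{ = }

= is a terminal; add {=} and stop.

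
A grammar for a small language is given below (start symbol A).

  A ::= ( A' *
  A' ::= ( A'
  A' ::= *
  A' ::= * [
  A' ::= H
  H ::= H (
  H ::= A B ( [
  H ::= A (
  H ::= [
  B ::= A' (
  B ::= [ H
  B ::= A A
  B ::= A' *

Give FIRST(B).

{ (, *, [ }

From B ::= A' (: add FIRST(A') = { (, *, [ }.
B ::= [ H contributes {[}.
From B ::= A A: add FIRST(A) = { ( }.
From B ::= A' *: add FIRST(A') = { (, *, [ }.
Union: FIRST(B) = { (, *, [ }.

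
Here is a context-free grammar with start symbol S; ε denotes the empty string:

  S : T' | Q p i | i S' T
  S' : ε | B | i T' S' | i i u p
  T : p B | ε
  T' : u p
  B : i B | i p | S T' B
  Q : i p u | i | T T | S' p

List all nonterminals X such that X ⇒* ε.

{ Q, S', T }

Directly nullable (have an ε-production): S', T.
Q : T T with every symbol nullable, so Q is nullable.
No other nonterminal has a production whose RHS symbols are all nullable.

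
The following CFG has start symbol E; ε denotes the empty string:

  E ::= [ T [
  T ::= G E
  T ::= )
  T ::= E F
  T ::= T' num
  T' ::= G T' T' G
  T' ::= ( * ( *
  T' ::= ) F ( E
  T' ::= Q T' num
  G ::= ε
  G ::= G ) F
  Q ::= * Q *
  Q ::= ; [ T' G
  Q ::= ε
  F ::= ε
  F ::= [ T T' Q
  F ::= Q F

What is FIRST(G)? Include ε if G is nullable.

{ ), ε }

G ::= ε contributes ε.
From G ::= G ) F: G nullable, take FIRST(G) ∪ {)} = { ) }.
Union: FIRST(G) = { ), ε }.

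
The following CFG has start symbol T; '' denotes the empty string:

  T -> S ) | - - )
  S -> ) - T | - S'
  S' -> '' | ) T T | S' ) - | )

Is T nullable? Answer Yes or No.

No

Nullable nonterminals: S'.
No production of T has an RHS whose symbols are all nullable, so T is not nullable.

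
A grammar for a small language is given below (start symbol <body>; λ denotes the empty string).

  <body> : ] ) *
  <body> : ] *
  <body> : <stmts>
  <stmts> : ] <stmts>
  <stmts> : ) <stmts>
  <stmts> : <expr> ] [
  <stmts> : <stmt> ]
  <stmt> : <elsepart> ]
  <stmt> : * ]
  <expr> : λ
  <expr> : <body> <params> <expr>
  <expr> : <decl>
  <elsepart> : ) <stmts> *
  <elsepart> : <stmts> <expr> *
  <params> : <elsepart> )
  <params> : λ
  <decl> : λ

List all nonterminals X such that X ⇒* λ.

Directly nullable (have an λ-production): <expr>, <params>, <decl>.
No other nonterminal has a production whose RHS symbols are all nullable.

{ <decl>, <expr>, <params> }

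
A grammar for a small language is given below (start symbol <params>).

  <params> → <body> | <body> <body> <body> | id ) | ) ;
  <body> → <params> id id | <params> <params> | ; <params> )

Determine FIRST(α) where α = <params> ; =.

{ ), ;, id }

Add FIRST(<params>) = { ), ;, id }; <params> is not nullable, stop.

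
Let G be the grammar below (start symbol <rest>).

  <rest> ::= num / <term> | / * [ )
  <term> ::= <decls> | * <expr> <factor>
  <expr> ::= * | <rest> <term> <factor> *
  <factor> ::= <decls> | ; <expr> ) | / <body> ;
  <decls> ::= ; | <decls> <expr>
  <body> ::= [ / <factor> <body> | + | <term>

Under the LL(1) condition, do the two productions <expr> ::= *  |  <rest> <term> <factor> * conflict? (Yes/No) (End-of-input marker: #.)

No

FIRST(*) = { * } and FIRST(<rest> <term> <factor> *) = { /, num }.
The FIRST sets are disjoint and neither alternative is nullable — no conflict.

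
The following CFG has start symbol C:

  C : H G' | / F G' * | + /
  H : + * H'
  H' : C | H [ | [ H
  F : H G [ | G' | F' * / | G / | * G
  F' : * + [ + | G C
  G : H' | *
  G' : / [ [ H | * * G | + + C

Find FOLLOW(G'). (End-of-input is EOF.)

In C : H G': G' is at the end, add FOLLOW(C) = { EOF, *, +, /, [ }.
In C : / F G' *: add FIRST(*) = { * }.
In F : G': G' is at the end, add FOLLOW(F) = { *, +, / }.
Union: FOLLOW(G') = { EOF, *, +, /, [ }.

{ EOF, *, +, /, [ }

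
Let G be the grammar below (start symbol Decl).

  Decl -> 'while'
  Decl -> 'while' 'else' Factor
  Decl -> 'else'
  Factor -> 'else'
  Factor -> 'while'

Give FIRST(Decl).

{ 'else', 'while' }

Decl -> 'while' contributes {'while'}.
Decl -> 'while' 'else' Factor contributes {'while'}.
Decl -> 'else' contributes {'else'}.
Union: FIRST(Decl) = { 'else', 'while' }.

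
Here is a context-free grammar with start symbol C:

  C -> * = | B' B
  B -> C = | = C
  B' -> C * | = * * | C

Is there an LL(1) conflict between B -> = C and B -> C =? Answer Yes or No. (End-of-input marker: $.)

FIRST(= C) = { = } and FIRST(C =) = { *, = }.
Both contain =, so the two alternatives are not disjoint — LL(1) conflict.

Yes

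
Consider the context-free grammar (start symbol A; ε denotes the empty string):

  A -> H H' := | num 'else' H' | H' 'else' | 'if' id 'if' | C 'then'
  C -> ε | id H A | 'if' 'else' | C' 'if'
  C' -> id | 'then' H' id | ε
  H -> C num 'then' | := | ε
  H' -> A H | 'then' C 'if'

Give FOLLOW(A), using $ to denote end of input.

A is the start symbol, so $ ∈ FOLLOW(A).
In C -> id H A: A is at the end, add FOLLOW(C) = { 'if', 'then', num }.
In H' -> A H: add FIRST(H)\{ε} = { 'if', 'then', :=, id, num }.
  Since H is nullable, also add FOLLOW(H') = { $, 'else', 'if', 'then', :=, id, num }.
Union: FOLLOW(A) = { $, 'else', 'if', 'then', :=, id, num }.

{ $, 'else', 'if', 'then', :=, id, num }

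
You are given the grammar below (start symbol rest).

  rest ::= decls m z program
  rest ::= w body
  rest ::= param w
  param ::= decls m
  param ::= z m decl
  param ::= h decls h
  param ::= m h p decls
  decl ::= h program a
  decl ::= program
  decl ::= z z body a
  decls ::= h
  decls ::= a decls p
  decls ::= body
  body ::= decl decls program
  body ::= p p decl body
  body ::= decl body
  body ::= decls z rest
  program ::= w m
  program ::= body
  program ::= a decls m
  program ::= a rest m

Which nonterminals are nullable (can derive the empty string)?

No nonterminal has an empty production or an RHS whose symbols are all nullable.

{ } (none)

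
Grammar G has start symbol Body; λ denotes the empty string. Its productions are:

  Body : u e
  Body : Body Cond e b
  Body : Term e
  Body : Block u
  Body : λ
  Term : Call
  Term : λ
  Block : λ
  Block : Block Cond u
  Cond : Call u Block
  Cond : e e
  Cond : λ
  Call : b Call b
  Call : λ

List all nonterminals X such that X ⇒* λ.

{ Block, Body, Call, Cond, Term }

Directly nullable (have an λ-production): Body, Term, Block, Cond, Call.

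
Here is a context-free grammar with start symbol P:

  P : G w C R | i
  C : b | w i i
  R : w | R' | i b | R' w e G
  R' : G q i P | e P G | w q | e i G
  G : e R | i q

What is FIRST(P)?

{ e, i }

From P : G w C R: add FIRST(G) = { e, i }.
P : i contributes {i}.
Union: FIRST(P) = { e, i }.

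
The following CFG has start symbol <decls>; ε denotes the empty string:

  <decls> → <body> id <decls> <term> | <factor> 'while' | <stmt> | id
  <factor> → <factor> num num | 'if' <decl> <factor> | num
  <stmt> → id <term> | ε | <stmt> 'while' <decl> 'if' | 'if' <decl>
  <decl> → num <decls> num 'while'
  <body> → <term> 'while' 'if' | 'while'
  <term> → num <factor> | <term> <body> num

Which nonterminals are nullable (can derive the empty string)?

{ <decls>, <stmt> }

Directly nullable (have an ε-production): <stmt>.
<decls> → <stmt> with every symbol nullable, so <decls> is nullable.
No other nonterminal has a production whose RHS symbols are all nullable.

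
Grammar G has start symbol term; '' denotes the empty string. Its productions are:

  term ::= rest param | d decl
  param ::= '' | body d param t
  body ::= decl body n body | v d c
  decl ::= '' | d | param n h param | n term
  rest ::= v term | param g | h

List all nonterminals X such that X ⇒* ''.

Directly nullable (have an ''-production): param, decl.
No other nonterminal has a production whose RHS symbols are all nullable.

{ decl, param }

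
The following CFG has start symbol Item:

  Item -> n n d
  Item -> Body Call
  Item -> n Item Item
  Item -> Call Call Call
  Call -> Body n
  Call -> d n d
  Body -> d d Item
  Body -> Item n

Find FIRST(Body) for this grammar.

Body -> d d Item contributes {d}.
From Body -> Item n: add FIRST(Item) = { d, n }.
Union: FIRST(Body) = { d, n }.

{ d, n }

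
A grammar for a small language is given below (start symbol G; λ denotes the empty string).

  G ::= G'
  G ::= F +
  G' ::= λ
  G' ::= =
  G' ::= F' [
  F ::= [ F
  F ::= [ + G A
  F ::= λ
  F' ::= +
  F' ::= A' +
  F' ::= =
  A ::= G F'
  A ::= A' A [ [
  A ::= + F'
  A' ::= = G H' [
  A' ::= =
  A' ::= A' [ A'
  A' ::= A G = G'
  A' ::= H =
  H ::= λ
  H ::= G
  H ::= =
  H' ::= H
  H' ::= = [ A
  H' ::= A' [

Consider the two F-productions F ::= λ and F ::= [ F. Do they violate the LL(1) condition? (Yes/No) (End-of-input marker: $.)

No

FIRST(λ) = { λ } and FIRST([ F) = { [ }.
The first is nullable but FOLLOW(F) = { + } is disjoint from FIRST of the second.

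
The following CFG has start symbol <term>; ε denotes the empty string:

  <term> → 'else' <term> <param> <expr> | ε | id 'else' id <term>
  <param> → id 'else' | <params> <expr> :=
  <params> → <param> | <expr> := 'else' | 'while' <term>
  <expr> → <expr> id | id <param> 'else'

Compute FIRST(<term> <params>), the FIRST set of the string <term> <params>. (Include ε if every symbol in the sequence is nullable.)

Add FIRST(<term>)\{ε} = { 'else', id }; <term> is nullable, continue.
Add FIRST(<params>) = { 'while', id }; <params> is not nullable, stop.

{ 'else', 'while', id }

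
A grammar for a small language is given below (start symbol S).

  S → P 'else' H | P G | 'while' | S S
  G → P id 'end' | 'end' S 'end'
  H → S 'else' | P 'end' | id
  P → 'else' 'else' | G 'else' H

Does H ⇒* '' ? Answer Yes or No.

No nonterminal in this grammar is nullable.
No production of H has an RHS whose symbols are all nullable, so H is not nullable.

No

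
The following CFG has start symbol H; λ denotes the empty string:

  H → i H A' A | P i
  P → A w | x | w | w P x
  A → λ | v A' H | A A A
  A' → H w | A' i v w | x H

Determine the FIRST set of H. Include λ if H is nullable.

H → i H A' A contributes {i}.
From H → P i: add FIRST(P) = { v, w, x }.
Union: FIRST(H) = { i, v, w, x }.

{ i, v, w, x }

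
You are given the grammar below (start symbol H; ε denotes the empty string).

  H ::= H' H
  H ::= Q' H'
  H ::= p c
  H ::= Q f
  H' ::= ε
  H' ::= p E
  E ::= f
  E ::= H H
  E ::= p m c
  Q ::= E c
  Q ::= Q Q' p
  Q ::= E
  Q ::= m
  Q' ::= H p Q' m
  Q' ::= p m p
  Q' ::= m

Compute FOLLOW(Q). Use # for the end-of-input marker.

In H ::= Q f: add FIRST(f) = { f }.
In Q ::= Q Q' p: add FIRST(Q' p) = { f, m, p }.
Union: FOLLOW(Q) = { f, m, p }.

{ f, m, p }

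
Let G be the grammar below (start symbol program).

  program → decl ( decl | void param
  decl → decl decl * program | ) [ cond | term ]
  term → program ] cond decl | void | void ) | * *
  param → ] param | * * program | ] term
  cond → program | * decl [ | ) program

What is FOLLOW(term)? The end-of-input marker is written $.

{ $, (, ), *, [, ], void }

In decl → term ]: add FIRST(]) = { ] }.
In param → ] term: term is at the end, add FOLLOW(param) = { $, (, ), *, [, ], void }.
Union: FOLLOW(term) = { $, (, ), *, [, ], void }.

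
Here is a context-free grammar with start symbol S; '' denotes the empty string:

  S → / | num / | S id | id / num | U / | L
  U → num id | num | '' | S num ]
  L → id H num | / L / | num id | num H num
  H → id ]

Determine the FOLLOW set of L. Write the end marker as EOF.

{ EOF, /, id, num }

In S → L: L is at the end, add FOLLOW(S) = { EOF, id, num }.
In L → / L /: add FIRST(/) = { / }.
Union: FOLLOW(L) = { EOF, /, id, num }.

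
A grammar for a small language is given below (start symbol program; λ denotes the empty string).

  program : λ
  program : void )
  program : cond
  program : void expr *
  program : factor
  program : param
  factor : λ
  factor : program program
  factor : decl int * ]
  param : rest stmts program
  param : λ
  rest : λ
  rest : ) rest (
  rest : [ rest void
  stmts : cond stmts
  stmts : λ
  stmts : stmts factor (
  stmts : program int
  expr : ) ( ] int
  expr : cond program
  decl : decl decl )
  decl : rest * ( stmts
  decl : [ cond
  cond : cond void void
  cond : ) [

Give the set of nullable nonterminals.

Directly nullable (have an λ-production): program, factor, param, rest, stmts.
No other nonterminal has a production whose RHS symbols are all nullable.

{ factor, param, program, rest, stmts }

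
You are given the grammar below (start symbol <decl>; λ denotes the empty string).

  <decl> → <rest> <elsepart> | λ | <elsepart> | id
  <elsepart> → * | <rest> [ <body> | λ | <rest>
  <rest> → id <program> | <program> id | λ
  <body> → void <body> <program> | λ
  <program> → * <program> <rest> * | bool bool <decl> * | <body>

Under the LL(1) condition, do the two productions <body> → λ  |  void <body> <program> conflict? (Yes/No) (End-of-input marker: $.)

Yes

FIRST(λ) = { λ } and FIRST(void <body> <program>) = { void }.
The first alternative is nullable and FOLLOW(<body>) = { $, *, [, bool, id, void } shares void with FIRST of the second — conflict.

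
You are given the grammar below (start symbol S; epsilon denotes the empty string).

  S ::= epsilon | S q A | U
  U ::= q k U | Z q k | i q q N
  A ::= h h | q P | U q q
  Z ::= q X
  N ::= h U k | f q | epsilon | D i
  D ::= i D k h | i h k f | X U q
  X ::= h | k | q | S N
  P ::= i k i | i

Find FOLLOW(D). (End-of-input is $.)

In N ::= D i: add FIRST(i) = { i }.
In D ::= i D k h: add FIRST(k h) = { k }.
Union: FOLLOW(D) = { i, k }.

{ i, k }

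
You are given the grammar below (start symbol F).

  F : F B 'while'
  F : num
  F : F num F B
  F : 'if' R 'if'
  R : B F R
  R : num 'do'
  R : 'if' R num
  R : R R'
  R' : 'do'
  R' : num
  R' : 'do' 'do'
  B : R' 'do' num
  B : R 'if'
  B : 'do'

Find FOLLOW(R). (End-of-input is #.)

{ 'do', 'if', num }

In F : 'if' R 'if': add FIRST('if') = { 'if' }.
In R : B F R: R is at the end, add FOLLOW(R) = { 'do', 'if', num }.
In R : 'if' R num: add FIRST(num) = { num }.
In R : R R': add FIRST(R') = { 'do', num }.
In B : R 'if': add FIRST('if') = { 'if' }.
Union: FOLLOW(R) = { 'do', 'if', num }.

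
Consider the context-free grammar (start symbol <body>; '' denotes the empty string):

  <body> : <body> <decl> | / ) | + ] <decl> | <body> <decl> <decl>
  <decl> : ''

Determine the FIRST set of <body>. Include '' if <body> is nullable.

From <body> : <body> <decl>: add FIRST(<body>) = { +, / }.
<body> : / ) contributes {/}.
<body> : + ] <decl> contributes {+}.
From <body> : <body> <decl> <decl>: add FIRST(<body>) = { +, / }.
Union: FIRST(<body>) = { +, / }.

{ +, / }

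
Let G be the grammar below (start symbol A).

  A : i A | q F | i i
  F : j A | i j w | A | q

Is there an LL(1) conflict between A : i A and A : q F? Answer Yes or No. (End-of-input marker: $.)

FIRST(i A) = { i } and FIRST(q F) = { q }.
The FIRST sets are disjoint and neither alternative is nullable — no conflict.

No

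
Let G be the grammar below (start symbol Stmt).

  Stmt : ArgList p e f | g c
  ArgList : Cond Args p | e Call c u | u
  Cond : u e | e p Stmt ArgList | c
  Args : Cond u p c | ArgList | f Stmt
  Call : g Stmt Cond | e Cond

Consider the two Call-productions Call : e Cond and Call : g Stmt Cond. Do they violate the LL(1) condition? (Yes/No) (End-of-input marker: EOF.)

FIRST(e Cond) = { e } and FIRST(g Stmt Cond) = { g }.
The FIRST sets are disjoint and neither alternative is nullable — no conflict.

No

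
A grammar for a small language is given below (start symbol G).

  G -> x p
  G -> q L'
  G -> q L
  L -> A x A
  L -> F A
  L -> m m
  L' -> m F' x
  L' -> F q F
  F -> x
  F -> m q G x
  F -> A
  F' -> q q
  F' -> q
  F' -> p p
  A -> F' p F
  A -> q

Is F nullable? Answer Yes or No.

No nonterminal in this grammar is nullable.
No production of F has an RHS whose symbols are all nullable, so F is not nullable.

No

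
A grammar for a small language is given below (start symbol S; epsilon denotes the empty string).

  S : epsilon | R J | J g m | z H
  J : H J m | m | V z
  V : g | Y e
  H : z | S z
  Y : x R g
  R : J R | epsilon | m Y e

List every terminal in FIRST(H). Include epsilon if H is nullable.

{ g, m, x, z }

H : z contributes {z}.
From H : S z: S nullable, take FIRST(S) ∪ {z} = { g, m, x, z }.
Union: FIRST(H) = { g, m, x, z }.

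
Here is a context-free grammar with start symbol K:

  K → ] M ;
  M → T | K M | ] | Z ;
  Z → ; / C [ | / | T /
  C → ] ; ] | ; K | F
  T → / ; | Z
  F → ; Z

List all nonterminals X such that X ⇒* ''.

No nonterminal has an empty production or an RHS whose symbols are all nullable.

{ } (none)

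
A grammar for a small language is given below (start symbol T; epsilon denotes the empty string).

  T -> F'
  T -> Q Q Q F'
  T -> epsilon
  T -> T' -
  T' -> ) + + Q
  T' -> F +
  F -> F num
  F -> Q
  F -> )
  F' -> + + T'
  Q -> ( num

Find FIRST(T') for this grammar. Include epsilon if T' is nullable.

T' -> ) + + Q contributes {)}.
From T' -> F +: add FIRST(F) = { (, ) }.
Union: FIRST(T') = { (, ) }.

{ (, ) }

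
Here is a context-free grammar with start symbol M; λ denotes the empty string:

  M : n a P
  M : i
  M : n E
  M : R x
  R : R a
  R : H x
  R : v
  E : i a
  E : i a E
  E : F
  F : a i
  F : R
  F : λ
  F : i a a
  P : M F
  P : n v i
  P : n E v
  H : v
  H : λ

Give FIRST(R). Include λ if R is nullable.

From R : R a: add FIRST(R) = { v, x }.
From R : H x: H nullable, take FIRST(H) ∪ {x} = { v, x }.
R : v contributes {v}.
Union: FIRST(R) = { v, x }.

{ v, x }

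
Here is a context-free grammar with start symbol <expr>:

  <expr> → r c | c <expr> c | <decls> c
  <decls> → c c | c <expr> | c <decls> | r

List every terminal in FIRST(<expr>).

{ c, r }

<expr> → r c contributes {r}.
<expr> → c <expr> c contributes {c}.
From <expr> → <decls> c: add FIRST(<decls>) = { c, r }.
Union: FIRST(<expr>) = { c, r }.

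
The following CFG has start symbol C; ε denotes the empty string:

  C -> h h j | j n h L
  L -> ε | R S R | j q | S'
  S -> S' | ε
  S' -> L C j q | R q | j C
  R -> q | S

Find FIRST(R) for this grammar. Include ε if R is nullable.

R -> q contributes {q}.
From R -> S: add FIRST(S) = { h, j, q, ε } (including ε since S is nullable).
Union: FIRST(R) = { h, j, q, ε }.

{ h, j, q, ε }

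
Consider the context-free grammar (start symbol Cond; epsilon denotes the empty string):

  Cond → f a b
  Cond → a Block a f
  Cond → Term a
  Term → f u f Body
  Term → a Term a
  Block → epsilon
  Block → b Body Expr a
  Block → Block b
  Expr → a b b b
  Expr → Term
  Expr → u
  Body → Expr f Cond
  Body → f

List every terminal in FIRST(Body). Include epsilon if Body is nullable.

From Body → Expr f Cond: add FIRST(Expr) = { a, f, u }.
Body → f contributes {f}.
Union: FIRST(Body) = { a, f, u }.

{ a, f, u }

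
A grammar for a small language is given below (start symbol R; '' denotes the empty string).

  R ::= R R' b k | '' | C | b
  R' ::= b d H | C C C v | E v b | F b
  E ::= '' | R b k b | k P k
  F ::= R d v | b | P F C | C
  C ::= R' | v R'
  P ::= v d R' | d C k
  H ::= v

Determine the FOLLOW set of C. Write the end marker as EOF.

{ EOF, b, d, k, v }

In R ::= C: C is at the end, add FOLLOW(R) = { EOF, b, d, k, v }.
In R' ::= C C C v: add FIRST(C C v) = { b, d, k, v }.
In R' ::= C C C v: add FIRST(C v) = { b, d, k, v }.
In R' ::= C C C v: add FIRST(v) = { v }.
In F ::= P F C: C is at the end, add FOLLOW(F) = { b, d, k, v }.
In F ::= C: C is at the end, add FOLLOW(F) = { b, d, k, v }.
In P ::= d C k: add FIRST(k) = { k }.
Union: FOLLOW(C) = { EOF, b, d, k, v }.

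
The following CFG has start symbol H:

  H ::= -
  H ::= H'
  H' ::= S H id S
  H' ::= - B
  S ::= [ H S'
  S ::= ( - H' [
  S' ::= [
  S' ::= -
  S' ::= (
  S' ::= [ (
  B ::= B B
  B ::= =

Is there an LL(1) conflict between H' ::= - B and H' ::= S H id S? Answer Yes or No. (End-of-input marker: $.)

No

FIRST(- B) = { - } and FIRST(S H id S) = { (, [ }.
The FIRST sets are disjoint and neither alternative is nullable — no conflict.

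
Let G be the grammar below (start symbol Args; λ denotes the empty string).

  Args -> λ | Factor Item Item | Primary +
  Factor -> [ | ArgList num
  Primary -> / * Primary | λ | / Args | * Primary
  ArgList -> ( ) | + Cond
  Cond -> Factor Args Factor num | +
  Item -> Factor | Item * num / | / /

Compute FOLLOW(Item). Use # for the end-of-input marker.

{ #, (, *, +, /, [ }

In Args -> Factor Item Item: add FIRST(Item) = { (, +, /, [ }.
In Args -> Factor Item Item: Item is at the end, add FOLLOW(Args) = { #, (, +, [ }.
In Item -> Item * num /: add FIRST(* num /) = { * }.
Union: FOLLOW(Item) = { #, (, *, +, /, [ }.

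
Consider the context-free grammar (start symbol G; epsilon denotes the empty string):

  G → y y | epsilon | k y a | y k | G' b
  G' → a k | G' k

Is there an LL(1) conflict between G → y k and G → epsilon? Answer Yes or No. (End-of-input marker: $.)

No

FIRST(y k) = { y } and FIRST(epsilon) = { epsilon }.
The second is nullable but FOLLOW(G) = { $ } is disjoint from FIRST of the first.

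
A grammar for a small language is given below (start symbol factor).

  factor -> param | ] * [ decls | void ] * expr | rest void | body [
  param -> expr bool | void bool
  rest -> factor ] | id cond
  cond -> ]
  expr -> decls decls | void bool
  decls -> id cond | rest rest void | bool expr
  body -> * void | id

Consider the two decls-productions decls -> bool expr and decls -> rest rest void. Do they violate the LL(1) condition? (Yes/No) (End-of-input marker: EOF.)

Yes

FIRST(bool expr) = { bool } and FIRST(rest rest void) = { *, ], bool, id, void }.
Both contain bool, so the two alternatives are not disjoint — LL(1) conflict.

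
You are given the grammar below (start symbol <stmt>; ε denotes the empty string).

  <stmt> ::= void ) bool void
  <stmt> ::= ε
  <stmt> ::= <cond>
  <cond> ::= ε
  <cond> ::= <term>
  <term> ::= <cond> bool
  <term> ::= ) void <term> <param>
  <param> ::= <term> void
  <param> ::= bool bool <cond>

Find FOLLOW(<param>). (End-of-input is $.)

In <term> ::= ) void <term> <param>: <param> is at the end, add FOLLOW(<term>) = { $, ), bool, void }.
Union: FOLLOW(<param>) = { $, ), bool, void }.

{ $, ), bool, void }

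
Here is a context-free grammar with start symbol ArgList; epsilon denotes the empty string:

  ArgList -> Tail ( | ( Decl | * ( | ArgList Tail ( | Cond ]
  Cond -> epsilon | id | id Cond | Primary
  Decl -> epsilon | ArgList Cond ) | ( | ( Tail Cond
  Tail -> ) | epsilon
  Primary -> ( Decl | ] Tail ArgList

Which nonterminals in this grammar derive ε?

Directly nullable (have an epsilon-production): Cond, Decl, Tail.
No other nonterminal has a production whose RHS symbols are all nullable.

{ Cond, Decl, Tail }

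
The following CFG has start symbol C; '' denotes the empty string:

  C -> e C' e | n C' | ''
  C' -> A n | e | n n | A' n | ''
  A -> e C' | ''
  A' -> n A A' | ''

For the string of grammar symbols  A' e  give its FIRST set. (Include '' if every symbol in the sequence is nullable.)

{ e, n }

Add FIRST(A')\{''} = { n }; A' is nullable, continue.
e is a terminal; add {e} and stop.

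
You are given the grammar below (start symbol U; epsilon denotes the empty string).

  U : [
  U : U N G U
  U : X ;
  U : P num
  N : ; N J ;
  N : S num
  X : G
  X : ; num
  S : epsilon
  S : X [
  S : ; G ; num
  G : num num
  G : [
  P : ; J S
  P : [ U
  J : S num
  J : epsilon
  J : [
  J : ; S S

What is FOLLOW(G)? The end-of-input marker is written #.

{ ;, [, num }

In U : U N G U: add FIRST(U) = { ;, [, num }.
In X : G: G is at the end, add FOLLOW(X) = { ;, [ }.
In S : ; G ; num: add FIRST(; num) = { ; }.
Union: FOLLOW(G) = { ;, [, num }.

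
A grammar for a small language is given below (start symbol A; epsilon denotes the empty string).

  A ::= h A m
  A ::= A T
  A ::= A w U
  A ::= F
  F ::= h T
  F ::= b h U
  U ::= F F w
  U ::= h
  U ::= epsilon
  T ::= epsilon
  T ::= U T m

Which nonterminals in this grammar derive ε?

{ T, U }

Directly nullable (have an epsilon-production): U, T.
No other nonterminal has a production whose RHS symbols are all nullable.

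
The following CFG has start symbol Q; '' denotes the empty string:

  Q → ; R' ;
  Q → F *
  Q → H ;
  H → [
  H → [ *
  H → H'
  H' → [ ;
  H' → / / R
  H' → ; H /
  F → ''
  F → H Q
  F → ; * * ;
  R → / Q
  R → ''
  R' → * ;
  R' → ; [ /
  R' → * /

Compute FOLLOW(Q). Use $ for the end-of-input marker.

{ $, *, /, ;, [ }

Q is the start symbol, so $ ∈ FOLLOW(Q).
In F → H Q: Q is at the end, add FOLLOW(F) = { * }.
In R → / Q: Q is at the end, add FOLLOW(R) = { *, /, ;, [ }.
Union: FOLLOW(Q) = { $, *, /, ;, [ }.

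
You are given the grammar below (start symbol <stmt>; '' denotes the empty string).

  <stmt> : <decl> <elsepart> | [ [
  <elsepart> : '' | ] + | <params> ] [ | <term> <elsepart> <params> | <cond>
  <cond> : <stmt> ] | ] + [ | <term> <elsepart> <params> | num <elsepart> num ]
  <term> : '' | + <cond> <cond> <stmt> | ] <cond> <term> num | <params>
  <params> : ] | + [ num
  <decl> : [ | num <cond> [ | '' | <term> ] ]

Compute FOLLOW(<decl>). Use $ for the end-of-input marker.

In <stmt> : <decl> <elsepart>: add FIRST(<elsepart>)\{''} = { +, [, ], num }.
  Since <elsepart> is nullable, also add FOLLOW(<stmt>) = { $, +, [, ], num }.
Union: FOLLOW(<decl>) = { $, +, [, ], num }.

{ $, +, [, ], num }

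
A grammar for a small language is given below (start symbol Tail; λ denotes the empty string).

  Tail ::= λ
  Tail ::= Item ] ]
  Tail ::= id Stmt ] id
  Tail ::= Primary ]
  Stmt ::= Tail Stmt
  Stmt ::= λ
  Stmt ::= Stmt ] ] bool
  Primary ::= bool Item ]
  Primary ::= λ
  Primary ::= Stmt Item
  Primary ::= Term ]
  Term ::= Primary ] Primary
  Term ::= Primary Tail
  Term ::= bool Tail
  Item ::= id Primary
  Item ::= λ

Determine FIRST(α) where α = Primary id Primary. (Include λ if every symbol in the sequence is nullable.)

{ ], bool, id }

Add FIRST(Primary)\{λ} = { ], bool, id }; Primary is nullable, continue.
id is a terminal; add {id} and stop.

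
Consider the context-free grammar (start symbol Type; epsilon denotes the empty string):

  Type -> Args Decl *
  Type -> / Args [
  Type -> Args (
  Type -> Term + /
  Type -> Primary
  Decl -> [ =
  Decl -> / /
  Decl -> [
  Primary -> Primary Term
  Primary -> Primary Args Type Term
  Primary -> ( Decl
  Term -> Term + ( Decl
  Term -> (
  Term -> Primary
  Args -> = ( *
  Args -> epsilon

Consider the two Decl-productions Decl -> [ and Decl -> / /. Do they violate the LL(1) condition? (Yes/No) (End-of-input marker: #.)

FIRST([) = { [ } and FIRST(/ /) = { / }.
The FIRST sets are disjoint and neither alternative is nullable — no conflict.

No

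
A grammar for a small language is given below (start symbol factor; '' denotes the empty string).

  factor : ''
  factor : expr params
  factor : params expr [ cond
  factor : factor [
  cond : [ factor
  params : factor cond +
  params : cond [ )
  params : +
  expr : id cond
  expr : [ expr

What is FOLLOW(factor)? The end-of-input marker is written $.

{ $, +, [, id }

factor is the start symbol, so $ ∈ FOLLOW(factor).
In factor : factor [: add FIRST([) = { [ }.
In cond : [ factor: factor is at the end, add FOLLOW(cond) = { $, +, [, id }.
In params : factor cond +: add FIRST(cond +) = { [ }.
Union: FOLLOW(factor) = { $, +, [, id }.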